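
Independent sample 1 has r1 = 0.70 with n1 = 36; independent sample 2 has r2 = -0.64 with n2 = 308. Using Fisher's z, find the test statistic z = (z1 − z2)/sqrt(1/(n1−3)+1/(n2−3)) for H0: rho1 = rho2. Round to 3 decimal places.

8.870

z1 = atanh(0.70) = 0.867301,  z2 = atanh(-0.64) = -0.758174
SE = √(1/(n1−3) + 1/(n2−3)) = √(1/33 + 1/305) = √(0.0303030 + 0.0032787) = √0.0335817 = 0.183253
z = (z1 − z2)/SE = (0.867301 − (-0.758174)) / 0.183253 = 1.625475 / 0.183253 = 8.870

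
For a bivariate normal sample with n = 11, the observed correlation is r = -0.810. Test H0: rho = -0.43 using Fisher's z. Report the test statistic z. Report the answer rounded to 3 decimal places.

-1.887

Fisher z: atanh(-0.810) = -1.127029, atanh(-0.43) = -0.459897
z = (z_r − z_0)·√(n−3) = (-1.127029 − (-0.459897))·√8 = -0.667132 · 2.828427 = -1.887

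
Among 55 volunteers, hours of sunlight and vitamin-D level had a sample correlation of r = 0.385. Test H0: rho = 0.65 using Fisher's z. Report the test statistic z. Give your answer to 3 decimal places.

z_r = atanh(0.385) = 0.405917,  z_0 = atanh(0.65) = 0.775299
SE = 1/√(n−3) = 1/√52 = 0.138675
z = (z_r − z_0)/SE = (0.405917 − 0.775299) / 0.138675 = -0.369382 / 0.138675 = -2.664

-2.664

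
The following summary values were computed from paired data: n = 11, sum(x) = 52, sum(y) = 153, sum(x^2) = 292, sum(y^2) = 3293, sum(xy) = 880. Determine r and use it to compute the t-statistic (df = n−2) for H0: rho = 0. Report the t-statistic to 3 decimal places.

Numerator: nΣxy − (Σx)(Σy) = 11·880 − (52)(153) = 1724
Denominator: √[(nΣx²−(Σx)²)(nΣy²−(Σy)²)]
  nΣx²−(Σx)² = 11·292 − 2704 = 508;  nΣy²−(Σy)² = 11·3293 − 23409 = 12814
  √(508·12814) = √6509512 = 2551.3745
r = 1724 / 2551.3745 = 0.6757
t = r·√(n−2)/√(1−r²) = 0.6757·√9 / √(1−0.456570) = 2.027100 / 0.737177 = 2.750

2.750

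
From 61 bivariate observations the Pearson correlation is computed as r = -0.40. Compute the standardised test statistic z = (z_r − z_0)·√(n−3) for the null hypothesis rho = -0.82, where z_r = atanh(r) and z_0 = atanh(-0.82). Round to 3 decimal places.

5.584

z_r = atanh(-0.40) = -0.423649,  z_0 = atanh(-0.82) = -1.156817
SE = 1/√(n−3) = 1/√58 = 0.131306
z = (z_r − z_0)/SE = (-0.423649 − (-1.156817)) / 0.131306 = 0.733168 / 0.131306 = 5.584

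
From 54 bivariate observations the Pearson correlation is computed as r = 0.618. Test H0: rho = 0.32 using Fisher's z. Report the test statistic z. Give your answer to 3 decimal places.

2.786

Fisher z: atanh(0.618) = 0.721763, atanh(0.32) = 0.331647
z = (z_r − z_0)·√(n−3) = (0.721763 − 0.331647)·√51 = 0.390116 · 7.141428 = 2.786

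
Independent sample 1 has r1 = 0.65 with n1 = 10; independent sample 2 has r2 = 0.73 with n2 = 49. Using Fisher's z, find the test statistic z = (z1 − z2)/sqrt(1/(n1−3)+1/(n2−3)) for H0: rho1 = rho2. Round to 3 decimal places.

-0.378

z1 = atanh(0.65) = 0.775299,  z2 = atanh(0.73) = 0.928727
SE = √(1/(n1−3) + 1/(n2−3)) = √(1/7 + 1/46) = √(0.1428571 + 0.0217391) = √0.1645962 = 0.405705
z = (z1 − z2)/SE = (0.775299 − 0.928727) / 0.405705 = -0.153428 / 0.405705 = -0.378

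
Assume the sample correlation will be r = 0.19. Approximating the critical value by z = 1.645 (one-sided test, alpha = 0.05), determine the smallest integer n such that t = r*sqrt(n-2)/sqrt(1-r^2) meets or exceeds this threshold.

r√(n−2)/√(1−r²) ≥ 1.645  ⇔  n−2 ≥ (1.645)²·(1−r²)/r²
(1−r²)/r² = (1−0.0361)/0.0361 = 26.7008
n ≥ 2 + 2.706025·26.7008 = 2 + 72.2530 = 74.2530
⌈74.2530⌉ = 75

75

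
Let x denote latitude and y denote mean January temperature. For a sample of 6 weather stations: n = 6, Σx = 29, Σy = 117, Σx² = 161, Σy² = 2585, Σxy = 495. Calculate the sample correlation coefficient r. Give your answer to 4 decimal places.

-0.8866

Numerator: nΣxy − (Σx)(Σy) = 6·495 − (29)(117) = -423
Denominator: √[(nΣx²−(Σx)²)(nΣy²−(Σy)²)]
  nΣx²−(Σx)² = 6·161 − 841 = 125;  nΣy²−(Σy)² = 6·2585 − 13689 = 1821
  √(125·1821) = √227625 = 477.1006
r = -423 / 477.1006 = -0.8866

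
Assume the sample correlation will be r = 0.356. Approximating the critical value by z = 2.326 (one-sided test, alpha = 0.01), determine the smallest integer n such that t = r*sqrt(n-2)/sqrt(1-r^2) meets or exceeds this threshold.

40

r√(n−2)/√(1−r²) ≥ 2.326  ⇔  n−2 ≥ (2.326)²·(1−r²)/r²
(1−r²)/r² = (1−0.126736)/0.126736 = 6.8904
n ≥ 2 + 5.410276·6.8904 = 2 + 37.2790 = 39.2790
⌈39.2790⌉ = 40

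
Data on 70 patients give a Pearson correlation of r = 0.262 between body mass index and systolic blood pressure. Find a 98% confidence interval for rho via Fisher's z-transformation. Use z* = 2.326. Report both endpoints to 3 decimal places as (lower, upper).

(-0.016, 0.502)

Fisher z: z_r = atanh(r) = ½·ln((1+0.262)/(1−0.262)) = 0.268255
SE(z) = 1/√(n−3) = 1/√67 = 0.122169
98% ⇒ z* = 2.326; margin = 2.326·0.122169 = 0.284165
CI on z-scale: (-0.015910, 0.552420)
Back-transform: tanh(-0.015910) = -0.015909, tanh(0.552420) = 0.502332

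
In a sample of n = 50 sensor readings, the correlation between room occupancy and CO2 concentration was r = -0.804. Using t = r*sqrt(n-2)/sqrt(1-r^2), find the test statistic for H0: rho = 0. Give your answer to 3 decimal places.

-9.368

1 − r² = 1 − 0.646416 = 0.353584;  √(1−r²) = 0.594629
√(n−2) = √48 = 6.928203
t = r·√(n−2)/√(1−r²) = -0.804 · 6.928203 / 0.594629 = -9.368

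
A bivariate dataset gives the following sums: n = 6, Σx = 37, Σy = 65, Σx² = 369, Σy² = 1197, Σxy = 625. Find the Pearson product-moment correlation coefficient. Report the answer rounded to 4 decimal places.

Numerator: nΣxy − (Σx)(Σy) = 6·625 − (37)(65) = 1345
Denominator: √[(nΣx²−(Σx)²)(nΣy²−(Σy)²)]
  nΣx²−(Σx)² = 6·369 − 1369 = 845;  nΣy²−(Σy)² = 6·1197 − 4225 = 2957
  √(845·2957) = √2498665 = 1580.7166
r = 1345 / 1580.7166 = 0.8509

0.8509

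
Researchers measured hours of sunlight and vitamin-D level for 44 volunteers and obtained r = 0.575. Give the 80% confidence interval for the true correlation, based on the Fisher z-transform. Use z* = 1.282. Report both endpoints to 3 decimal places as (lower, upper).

(0.426, 0.694)

Fisher z: z_r = atanh(r) = ½·ln((1+0.575)/(1−0.575)) = 0.654961
SE(z) = 1/√(n−3) = 1/√41 = 0.156174
80% ⇒ z* = 1.282; margin = 1.282·0.156174 = 0.200215
CI on z-scale: (0.454746, 0.855176)
Back-transform: tanh(0.454746) = 0.425792, tanh(0.855176) = 0.693764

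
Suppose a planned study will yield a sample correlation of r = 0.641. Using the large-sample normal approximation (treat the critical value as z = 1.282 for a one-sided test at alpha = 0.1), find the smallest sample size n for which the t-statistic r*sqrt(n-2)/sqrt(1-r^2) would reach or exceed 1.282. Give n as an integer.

5

Need r·√(n−2)/√(1−r²) ≥ 1.282
√(n−2) ≥ 1.282·√(1−0.410881) / 0.641 = 1.282·0.767541 / 0.641 = 1.5351
n−2 ≥ 2.3565  ⇒  n ≥ 4.3565
Smallest integer n = 5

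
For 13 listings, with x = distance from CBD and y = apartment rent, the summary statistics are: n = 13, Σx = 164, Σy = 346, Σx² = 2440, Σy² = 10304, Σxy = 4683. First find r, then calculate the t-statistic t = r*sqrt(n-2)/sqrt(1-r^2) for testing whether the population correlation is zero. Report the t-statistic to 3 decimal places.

1.910

S_xy = nΣxy − ΣxΣy = 13·4683 − 164·346 = 60879 − 56744 = 4135
S_xx = nΣx² − (Σx)² = 13·2440 − 164² = 31720 − 26896 = 4824
S_yy = nΣy² − (Σy)² = 13·10304 − 346² = 133952 − 119716 = 14236
r = S_xy / √(S_xx·S_yy) = 4135 / √(4824·14236) = 4135 / √68674464 = 4135 / 8287.0057 = 0.4990
t = r·√(n−2)/√(1−r²) = 0.4990·√11 / √(1−0.249001) = 1.654996 / 0.866602 = 1.910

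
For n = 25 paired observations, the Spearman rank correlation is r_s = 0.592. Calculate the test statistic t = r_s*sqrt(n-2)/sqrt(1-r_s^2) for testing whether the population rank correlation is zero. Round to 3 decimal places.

3.523

1 − r_s² = 1 − 0.350464 = 0.649536;  √(1−r_s²) = 0.805938
√(n−2) = √23 = 4.795832
t = r_s·√(n−2)/√(1−r_s²) = 0.592 · 4.795832 / 0.805938 = 3.523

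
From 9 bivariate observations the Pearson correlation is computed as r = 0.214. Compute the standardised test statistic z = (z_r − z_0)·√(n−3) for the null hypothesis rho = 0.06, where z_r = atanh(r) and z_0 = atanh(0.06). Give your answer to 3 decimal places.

Fisher z: atanh(0.214) = 0.217360, atanh(0.06) = 0.060072
z = (z_r − z_0)·√(n−3) = (0.217360 − 0.060072)·√6 = 0.157288 · 2.449490 = 0.385

0.385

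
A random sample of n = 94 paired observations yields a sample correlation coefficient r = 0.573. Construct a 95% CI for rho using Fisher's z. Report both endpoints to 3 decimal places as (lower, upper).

Fisher z: z_r = atanh(r) = ½·ln((1+0.573)/(1−0.573)) = 0.651978
SE(z) = 1/√(n−3) = 1/√91 = 0.104828
95% ⇒ z* = 1.960; margin = 1.960·0.104828 = 0.205463
CI on z-scale: (0.446515, 0.857441)
Back-transform: tanh(0.446515) = 0.419030, tanh(0.857441) = 0.694937

(0.419, 0.695)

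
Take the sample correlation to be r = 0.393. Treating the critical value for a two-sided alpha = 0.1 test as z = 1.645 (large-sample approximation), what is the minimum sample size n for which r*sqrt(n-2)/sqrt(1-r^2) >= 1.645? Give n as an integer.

17

r√(n−2)/√(1−r²) ≥ 1.645  ⇔  n−2 ≥ (1.645)²·(1−r²)/r²
(1−r²)/r² = (1−0.154449)/0.154449 = 5.4746
n ≥ 2 + 2.706025·5.4746 = 2 + 14.8144 = 16.8144
⌈16.8144⌉ = 17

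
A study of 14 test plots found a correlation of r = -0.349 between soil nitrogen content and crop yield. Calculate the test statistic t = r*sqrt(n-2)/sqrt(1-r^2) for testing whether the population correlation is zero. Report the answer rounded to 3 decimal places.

-1.290

1 − r² = 1 − 0.121801 = 0.878199;  √(1−r²) = 0.937123
√(n−2) = √12 = 3.464102
t = r·√(n−2)/√(1−r²) = -0.349 · 3.464102 / 0.937123 = -1.290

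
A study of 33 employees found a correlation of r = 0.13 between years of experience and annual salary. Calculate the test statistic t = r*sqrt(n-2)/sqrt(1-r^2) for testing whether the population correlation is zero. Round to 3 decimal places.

t = r·√(n−2) / √(1−r²) with r = 0.13, n = 33
  = 0.13·√31 / √(1 − 0.0169)
  = 0.13·5.567764 / 0.991514
  = 0.723809 / 0.991514 = 0.730

0.730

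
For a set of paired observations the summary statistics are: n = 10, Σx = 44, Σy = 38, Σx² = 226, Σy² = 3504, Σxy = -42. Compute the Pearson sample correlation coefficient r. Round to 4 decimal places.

-0.6341

Numerator: nΣxy − (Σx)(Σy) = 10·(-42) − (44)(38) = -2092
Denominator: √[(nΣx²−(Σx)²)(nΣy²−(Σy)²)]
  nΣx²−(Σx)² = 10·226 − 1936 = 324;  nΣy²−(Σy)² = 10·3504 − 1444 = 33596
  √(324·33596) = √10885104 = 3299.2581
r = -2092 / 3299.2581 = -0.6341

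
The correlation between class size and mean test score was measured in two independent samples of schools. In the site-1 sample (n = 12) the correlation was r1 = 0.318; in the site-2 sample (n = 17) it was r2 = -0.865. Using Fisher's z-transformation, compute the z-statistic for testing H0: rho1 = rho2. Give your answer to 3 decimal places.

z1 = atanh(0.318) = 0.329421,  z2 = atanh(-0.865) = -1.312871
SE = √(1/(n1−3) + 1/(n2−3)) = √(1/9 + 1/14) = √(0.1111111 + 0.0714286) = √0.1825397 = 0.427247
z = (z1 − z2)/SE = (0.329421 − (-1.312871)) / 0.427247 = 1.642292 / 0.427247 = 3.844

3.844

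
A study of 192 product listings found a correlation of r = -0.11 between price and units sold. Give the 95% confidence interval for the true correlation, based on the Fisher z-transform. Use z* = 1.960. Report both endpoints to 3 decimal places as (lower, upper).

z_r = atanh(-0.11) = -0.110447;  SE = 1/√(n−3) = 1/√189 = 0.072739
z-limits: -0.110447 ± 1.960·0.072739 = -0.110447 ± 0.142568 = [-0.253015, 0.032121]
ρ-limits: (tanh -0.253015, tanh 0.032121) = (-0.248, 0.032)

(-0.248, 0.032)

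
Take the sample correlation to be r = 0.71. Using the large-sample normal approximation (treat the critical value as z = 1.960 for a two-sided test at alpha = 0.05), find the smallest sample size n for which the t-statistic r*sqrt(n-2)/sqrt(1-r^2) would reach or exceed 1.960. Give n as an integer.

r√(n−2)/√(1−r²) ≥ 1.960  ⇔  n−2 ≥ (1.960)²·(1−r²)/r²
(1−r²)/r² = (1−0.5041)/0.5041 = 0.9837
n ≥ 2 + 3.8416·0.9837 = 2 + 3.7790 = 5.7790
⌈5.7790⌉ = 6

6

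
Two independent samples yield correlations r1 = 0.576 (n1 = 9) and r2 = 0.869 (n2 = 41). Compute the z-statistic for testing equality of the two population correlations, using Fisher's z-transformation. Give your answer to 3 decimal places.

-1.531

z1 = atanh(0.576) = 0.656456,  z2 = atanh(0.869) = 1.328981
SE = √(1/(n1−3) + 1/(n2−3)) = √(1/6 + 1/38) = √(0.1666667 + 0.0263158) = √0.1929825 = 0.439298
z = (z1 − z2)/SE = (0.656456 − 1.328981) / 0.439298 = -0.672525 / 0.439298 = -1.531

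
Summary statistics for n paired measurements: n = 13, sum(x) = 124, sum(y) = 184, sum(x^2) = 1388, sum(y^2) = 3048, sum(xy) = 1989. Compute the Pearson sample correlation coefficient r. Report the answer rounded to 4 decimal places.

0.7752

Numerator: nΣxy − (Σx)(Σy) = 13·1989 − (124)(184) = 3041
Denominator: √[(nΣx²−(Σx)²)(nΣy²−(Σy)²)]
  nΣx²−(Σx)² = 13·1388 − 15376 = 2668;  nΣy²−(Σy)² = 13·3048 − 33856 = 5768
  √(2668·5768) = √15389024 = 3922.8847
r = 3041 / 3922.8847 = 0.7752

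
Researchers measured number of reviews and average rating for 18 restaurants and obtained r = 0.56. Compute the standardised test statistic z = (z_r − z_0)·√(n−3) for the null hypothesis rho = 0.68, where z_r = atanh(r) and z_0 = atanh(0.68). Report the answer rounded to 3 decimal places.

-0.760

Fisher z: atanh(0.56) = 0.632833, atanh(0.68) = 0.829114
z = (z_r − z_0)·√(n−3) = (0.632833 − 0.829114)·√15 = -0.196281 · 3.872983 = -0.760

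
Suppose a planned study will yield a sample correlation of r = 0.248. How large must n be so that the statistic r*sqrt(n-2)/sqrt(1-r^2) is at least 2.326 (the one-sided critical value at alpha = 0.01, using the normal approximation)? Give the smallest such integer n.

85

r√(n−2)/√(1−r²) ≥ 2.326  ⇔  n−2 ≥ (2.326)²·(1−r²)/r²
(1−r²)/r² = (1−0.061504)/0.061504 = 15.2591
n ≥ 2 + 5.410276·15.2591 = 2 + 82.5559 = 84.5559
⌈84.5559⌉ = 85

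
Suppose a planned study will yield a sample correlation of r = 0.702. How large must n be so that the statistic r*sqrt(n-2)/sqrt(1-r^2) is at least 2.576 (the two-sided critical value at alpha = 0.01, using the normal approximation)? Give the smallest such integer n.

9

Need r·√(n−2)/√(1−r²) ≥ 2.576
√(n−2) ≥ 2.576·√(1−0.492804) / 0.702 = 2.576·0.712177 / 0.702 = 2.6133
n−2 ≥ 6.8293  ⇒  n ≥ 8.8293
Smallest integer n = 9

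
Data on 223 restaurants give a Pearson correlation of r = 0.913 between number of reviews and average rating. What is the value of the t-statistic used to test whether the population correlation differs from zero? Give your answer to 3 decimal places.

33.270

t = r·√(n−2) / √(1−r²) with r = 0.913, n = 223
  = 0.913·√221 / √(1 − 0.833569)
  = 0.913·14.866069 / 0.407960
  = 13.572721 / 0.407960 = 33.270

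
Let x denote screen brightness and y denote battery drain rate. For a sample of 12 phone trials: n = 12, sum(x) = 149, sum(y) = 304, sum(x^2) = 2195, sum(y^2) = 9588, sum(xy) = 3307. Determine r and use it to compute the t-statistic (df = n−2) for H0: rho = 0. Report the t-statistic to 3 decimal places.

-2.250

S_xy = nΣxy − ΣxΣy = 12·3307 − 149·304 = 39684 − 45296 = -5612
S_xx = nΣx² − (Σx)² = 12·2195 − 149² = 26340 − 22201 = 4139
S_yy = nΣy² − (Σy)² = 12·9588 − 304² = 115056 − 92416 = 22640
r = S_xy / √(S_xx·S_yy) = -5612 / √(4139·22640) = -5612 / √93706960 = -5612 / 9680.2355 = -0.5797
t = r·√(n−2)/√(1−r²) = -0.5797·√10 / √(1−0.336052) = -1.833172 / 0.814830 = -2.250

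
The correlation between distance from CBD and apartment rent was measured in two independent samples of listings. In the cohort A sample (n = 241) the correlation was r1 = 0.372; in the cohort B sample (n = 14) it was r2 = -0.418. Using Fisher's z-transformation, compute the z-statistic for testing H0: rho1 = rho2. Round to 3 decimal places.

2.711

Fisher z-transforms: z1 = atanh(0.372) = 0.390742, z2 = atanh(-0.418) = -0.445266; difference d = 0.836008
Var(d) = 1/238 + 1/11 = 0.0042017 + 0.0909091 = 0.0951108
z = d/√Var(d) = 0.836008 / √0.0951108 = 0.836008 / 0.308400 = 2.711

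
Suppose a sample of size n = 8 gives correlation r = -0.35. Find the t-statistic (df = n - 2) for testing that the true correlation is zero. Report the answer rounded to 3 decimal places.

t = r·√(n−2) / √(1−r²) with r = -0.35, n = 8
  = -0.35·√6 / √(1 − 0.1225)
  = -0.35·2.449490 / 0.936750
  = -0.857321 / 0.936750 = -0.915

-0.915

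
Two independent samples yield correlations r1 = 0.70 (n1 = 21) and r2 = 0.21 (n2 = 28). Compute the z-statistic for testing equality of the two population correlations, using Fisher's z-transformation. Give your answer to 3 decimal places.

Fisher z-transforms: z1 = atanh(0.70) = 0.867301, z2 = atanh(0.21) = 0.213171; difference d = 0.654130
Var(d) = 1/18 + 1/25 = 0.0555556 + 0.0400000 = 0.0955556
z = d/√Var(d) = 0.654130 / √0.0955556 = 0.654130 / 0.309121 = 2.116

2.116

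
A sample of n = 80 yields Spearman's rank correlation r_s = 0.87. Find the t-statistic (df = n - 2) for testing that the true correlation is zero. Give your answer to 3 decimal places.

15.584

t = r_s·√(n−2) / √(1−r_s²) with r_s = 0.87, n = 80
  = 0.87·√78 / √(1 − 0.7569)
  = 0.87·8.831761 / 0.493052
  = 7.683632 / 0.493052 = 15.584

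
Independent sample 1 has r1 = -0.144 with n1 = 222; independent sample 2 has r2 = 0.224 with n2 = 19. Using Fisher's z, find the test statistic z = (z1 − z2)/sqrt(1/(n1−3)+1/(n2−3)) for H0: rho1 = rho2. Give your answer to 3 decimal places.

z1 = atanh(-0.144) = -0.145008,  z2 = atanh(0.224) = 0.227863
SE = √(1/(n1−3) + 1/(n2−3)) = √(1/219 + 1/16) = √(0.0045662 + 0.0625000) = √0.0670662 = 0.258971
z = (z1 − z2)/SE = (-0.145008 − 0.227863) / 0.258971 = -0.372871 / 0.258971 = -1.440

-1.440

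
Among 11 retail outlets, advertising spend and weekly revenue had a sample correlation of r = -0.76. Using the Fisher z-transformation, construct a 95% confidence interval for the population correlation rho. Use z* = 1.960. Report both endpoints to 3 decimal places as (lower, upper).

(-0.934, -0.294)

z_r = atanh(-0.76) = -0.996215;  SE = 1/√(n−3) = 1/√8 = 0.353553
z-limits: -0.996215 ± 1.960·0.353553 = -0.996215 ± 0.692964 = [-1.689179, -0.303251]
ρ-limits: (tanh -1.689179, tanh -0.303251) = (-0.934, -0.294)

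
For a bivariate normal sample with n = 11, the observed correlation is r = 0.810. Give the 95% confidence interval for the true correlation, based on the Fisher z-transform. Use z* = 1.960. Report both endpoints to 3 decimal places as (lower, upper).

z_r = atanh(0.810) = 1.127029;  SE = 1/√(n−3) = 1/√8 = 0.353553
z-limits: 1.127029 ± 1.960·0.353553 = 1.127029 ± 0.692964 = [0.434065, 1.819993]
ρ-limits: (tanh 0.434065, tanh 1.819993) = (0.409, 0.949)

(0.409, 0.949)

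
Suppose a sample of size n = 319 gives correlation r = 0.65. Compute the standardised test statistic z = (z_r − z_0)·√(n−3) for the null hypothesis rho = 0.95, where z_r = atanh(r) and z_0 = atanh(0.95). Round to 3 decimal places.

Fisher z: atanh(0.65) = 0.775299, atanh(0.95) = 1.831781
z = (z_r − z_0)·√(n−3) = (0.775299 − 1.831781)·√316 = -1.056482 · 17.776389 = -18.780

-18.780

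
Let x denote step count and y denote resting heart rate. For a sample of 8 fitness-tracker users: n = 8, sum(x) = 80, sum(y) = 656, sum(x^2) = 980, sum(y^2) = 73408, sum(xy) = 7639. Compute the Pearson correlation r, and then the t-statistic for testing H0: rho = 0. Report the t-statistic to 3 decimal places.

S_xy = nΣxy − ΣxΣy = 8·7639 − 80·656 = 61112 − 52480 = 8632
S_xx = nΣx² − (Σx)² = 8·980 − 80² = 7840 − 6400 = 1440
S_yy = nΣy² − (Σy)² = 8·73408 − 656² = 587264 − 430336 = 156928
r = S_xy / √(S_xx·S_yy) = 8632 / √(1440·156928) = 8632 / √225976320 = 8632 / 15032.5088 = 0.5742
t = r·√(n−2)/√(1−r²) = 0.5742·√6 / √(1−0.329706) = 1.406497 / 0.818715 = 1.718

1.718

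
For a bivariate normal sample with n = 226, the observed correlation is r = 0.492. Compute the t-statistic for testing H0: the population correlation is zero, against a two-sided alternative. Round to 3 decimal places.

8.458

t = r·√(n−2) / √(1−r²) with r = 0.492, n = 226
  = 0.492·√224 / √(1 − 0.242064)
  = 0.492·14.966630 / 0.870595
  = 7.363582 / 0.870595 = 8.458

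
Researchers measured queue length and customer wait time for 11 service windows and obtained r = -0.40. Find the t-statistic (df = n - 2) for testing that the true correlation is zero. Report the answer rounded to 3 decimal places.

-1.309

t = r·√(n−2) / √(1−r²) with r = -0.40, n = 11
  = -0.40·√9 / √(1 − 0.1600)
  = -0.40·3.000000 / 0.916515
  = -1.200000 / 0.916515 = -1.309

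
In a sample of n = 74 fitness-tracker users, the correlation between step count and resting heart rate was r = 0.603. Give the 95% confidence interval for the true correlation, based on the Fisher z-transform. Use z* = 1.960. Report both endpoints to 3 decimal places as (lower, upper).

(0.434, 0.731)

z_r = atanh(0.603) = 0.697848;  SE = 1/√(n−3) = 1/√71 = 0.118678
z-limits: 0.697848 ± 1.960·0.118678 = 0.697848 ± 0.232609 = [0.465239, 0.930457]
ρ-limits: (tanh 0.465239, tanh 0.930457) = (0.434, 0.731)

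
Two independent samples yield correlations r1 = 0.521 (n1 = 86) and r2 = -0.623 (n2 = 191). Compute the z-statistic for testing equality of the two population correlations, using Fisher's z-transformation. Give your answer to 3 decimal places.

Fisher z-transforms: z1 = atanh(0.521) = 0.577711, z2 = atanh(-0.623) = -0.729893; difference d = 1.307604
Var(d) = 1/83 + 1/188 = 0.0120482 + 0.0053191 = 0.0173673
z = d/√Var(d) = 1.307604 / √0.0173673 = 1.307604 / 0.131785 = 9.922

9.922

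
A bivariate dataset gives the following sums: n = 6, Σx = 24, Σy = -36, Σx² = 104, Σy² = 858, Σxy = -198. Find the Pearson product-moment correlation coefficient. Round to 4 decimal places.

-0.7535

S_xy = nΣxy − ΣxΣy = 6·(-198) − 24·(-36) = -1188 − (-864) = -324
S_xx = nΣx² − (Σx)² = 6·104 − 24² = 624 − 576 = 48
S_yy = nΣy² − (Σy)² = 6·858 − (-36)² = 5148 − 1296 = 3852
r = S_xy / √(S_xx·S_yy) = -324 / √(48·3852) = -324 / √184896 = -324 / 429.9953 = -0.7535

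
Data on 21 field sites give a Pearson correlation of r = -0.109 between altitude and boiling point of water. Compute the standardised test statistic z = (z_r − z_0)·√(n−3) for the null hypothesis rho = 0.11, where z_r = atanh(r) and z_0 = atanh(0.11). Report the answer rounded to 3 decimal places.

-0.933

z_r = atanh(-0.109) = -0.109435,  z_0 = atanh(0.11) = 0.110447
SE = 1/√(n−3) = 1/√18 = 0.235702
z = (z_r − z_0)/SE = (-0.109435 − 0.110447) / 0.235702 = -0.219882 / 0.235702 = -0.933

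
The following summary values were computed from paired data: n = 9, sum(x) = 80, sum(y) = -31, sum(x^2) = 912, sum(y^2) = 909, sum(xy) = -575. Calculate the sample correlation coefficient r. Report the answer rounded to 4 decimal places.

-0.7459

S_xy = nΣxy − ΣxΣy = 9·(-575) − 80·(-31) = -5175 − (-2480) = -2695
S_xx = nΣx² − (Σx)² = 9·912 − 80² = 8208 − 6400 = 1808
S_yy = nΣy² − (Σy)² = 9·909 − (-31)² = 8181 − 961 = 7220
r = S_xy / √(S_xx·S_yy) = -2695 / √(1808·7220) = -2695 / √13053760 = -2695 / 3612.9988 = -0.7459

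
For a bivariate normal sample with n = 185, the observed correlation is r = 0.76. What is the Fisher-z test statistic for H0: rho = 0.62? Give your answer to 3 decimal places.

3.659

z_r = atanh(0.76) = 0.996215,  z_0 = atanh(0.62) = 0.725005
SE = 1/√(n−3) = 1/√182 = 0.074125
z = (z_r − z_0)/SE = (0.996215 − 0.725005) / 0.074125 = 0.271210 / 0.074125 = 3.659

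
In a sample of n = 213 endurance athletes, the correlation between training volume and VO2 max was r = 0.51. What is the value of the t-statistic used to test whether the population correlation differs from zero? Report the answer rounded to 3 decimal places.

t = r·√(n−2) / √(1−r²) with r = 0.51, n = 213
  = 0.51·√211 / √(1 − 0.2601)
  = 0.51·14.525839 / 0.860174
  = 7.408178 / 0.860174 = 8.612

8.612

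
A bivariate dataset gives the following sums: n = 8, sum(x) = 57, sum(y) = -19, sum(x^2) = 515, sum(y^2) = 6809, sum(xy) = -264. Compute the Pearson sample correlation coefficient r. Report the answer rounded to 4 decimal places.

S_xy = nΣxy − ΣxΣy = 8·(-264) − 57·(-19) = -2112 − (-1083) = -1029
S_xx = nΣx² − (Σx)² = 8·515 − 57² = 4120 − 3249 = 871
S_yy = nΣy² − (Σy)² = 8·6809 − (-19)² = 54472 − 361 = 54111
r = S_xy / √(S_xx·S_yy) = -1029 / √(871·54111) = -1029 / √47130681 = -1029 / 6865.1789 = -0.1499

-0.1499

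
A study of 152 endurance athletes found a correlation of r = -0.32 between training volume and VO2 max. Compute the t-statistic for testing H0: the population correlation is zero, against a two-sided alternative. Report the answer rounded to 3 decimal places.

-4.137

1 − r² = 1 − 0.1024 = 0.8976;  √(1−r²) = 0.947418
√(n−2) = √150 = 12.247449
t = r·√(n−2)/√(1−r²) = -0.32 · 12.247449 / 0.947418 = -4.137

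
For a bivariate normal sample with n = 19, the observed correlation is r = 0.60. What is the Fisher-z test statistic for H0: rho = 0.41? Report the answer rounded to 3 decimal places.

1.030

z_r = atanh(0.60) = 0.693147,  z_0 = atanh(0.41) = 0.435611
SE = 1/√(n−3) = 1/√16 = 0.250000
z = (z_r − z_0)/SE = (0.693147 − 0.435611) / 0.250000 = 0.257536 / 0.250000 = 1.030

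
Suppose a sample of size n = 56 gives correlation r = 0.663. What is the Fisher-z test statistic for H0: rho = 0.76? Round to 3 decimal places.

-1.442

Fisher z: atanh(0.663) = 0.798148, atanh(0.76) = 0.996215
z = (z_r − z_0)·√(n−3) = (0.798148 − 0.996215)·√53 = -0.198067 · 7.280110 = -1.442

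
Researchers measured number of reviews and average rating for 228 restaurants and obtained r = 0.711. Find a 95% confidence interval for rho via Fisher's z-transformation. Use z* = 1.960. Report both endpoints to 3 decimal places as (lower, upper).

(0.640, 0.770)

Fisher z: z_r = atanh(r) = ½·ln((1+0.711)/(1−0.711)) = 0.889203
SE(z) = 1/√(n−3) = 1/√225 = 0.066667
95% ⇒ z* = 1.960; margin = 1.960·0.066667 = 0.130667
CI on z-scale: (0.758536, 1.019870)
Back-transform: tanh(0.758536) = 0.640214, tanh(1.019870) = 0.769814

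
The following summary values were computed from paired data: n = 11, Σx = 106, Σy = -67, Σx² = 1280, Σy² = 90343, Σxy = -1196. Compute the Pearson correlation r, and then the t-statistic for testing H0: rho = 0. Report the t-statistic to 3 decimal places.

S_xy = nΣxy − ΣxΣy = 11·(-1196) − 106·(-67) = -13156 − (-7102) = -6054
S_xx = nΣx² − (Σx)² = 11·1280 − 106² = 14080 − 11236 = 2844
S_yy = nΣy² − (Σy)² = 11·90343 − (-67)² = 993773 − 4489 = 989284
r = S_xy / √(S_xx·S_yy) = -6054 / √(2844·989284) = -6054 / √2813523696 = -6054 / 53042.6592 = -0.1141
t = r·√(n−2)/√(1−r²) = -0.1141·√9 / √(1−0.013019) = -0.342300 / 0.993469 = -0.345

-0.345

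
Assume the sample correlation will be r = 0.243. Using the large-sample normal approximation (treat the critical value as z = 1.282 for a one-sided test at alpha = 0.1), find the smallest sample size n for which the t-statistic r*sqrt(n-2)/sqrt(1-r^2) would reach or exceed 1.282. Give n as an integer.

Need r·√(n−2)/√(1−r²) ≥ 1.282
√(n−2) ≥ 1.282·√(1−0.059049) / 0.243 = 1.282·0.970026 / 0.243 = 5.1176
n−2 ≥ 26.1898  ⇒  n ≥ 28.1898
Smallest integer n = 29

29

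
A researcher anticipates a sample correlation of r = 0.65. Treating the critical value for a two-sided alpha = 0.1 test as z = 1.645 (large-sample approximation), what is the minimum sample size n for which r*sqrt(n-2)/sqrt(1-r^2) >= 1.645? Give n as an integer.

r√(n−2)/√(1−r²) ≥ 1.645  ⇔  n−2 ≥ (1.645)²·(1−r²)/r²
(1−r²)/r² = (1−0.4225)/0.4225 = 1.3669
n ≥ 2 + 2.706025·1.3669 = 2 + 3.6989 = 5.6989
⌈5.6989⌉ = 6

6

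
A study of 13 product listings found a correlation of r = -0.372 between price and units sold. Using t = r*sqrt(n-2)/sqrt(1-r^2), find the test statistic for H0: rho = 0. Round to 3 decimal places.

-1.329

t = r·√(n−2) / √(1−r²) with r = -0.372, n = 13
  = -0.372·√11 / √(1 − 0.138384)
  = -0.372·3.316625 / 0.928233
  = -1.233785 / 0.928233 = -1.329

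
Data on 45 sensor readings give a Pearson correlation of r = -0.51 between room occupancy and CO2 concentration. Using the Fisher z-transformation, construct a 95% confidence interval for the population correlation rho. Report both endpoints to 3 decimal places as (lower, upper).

(-0.699, -0.255)

z_r = atanh(-0.51) = -0.562730;  SE = 1/√(n−3) = 1/√42 = 0.154303
z-limits: -0.562730 ± 1.960·0.154303 = -0.562730 ± 0.302434 = [-0.865164, -0.260296]
ρ-limits: (tanh -0.865164, tanh -0.260296) = (-0.699, -0.255)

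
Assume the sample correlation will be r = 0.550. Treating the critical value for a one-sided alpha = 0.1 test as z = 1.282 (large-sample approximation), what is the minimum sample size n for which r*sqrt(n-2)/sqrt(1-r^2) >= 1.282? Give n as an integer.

Need r·√(n−2)/√(1−r²) ≥ 1.282
√(n−2) ≥ 1.282·√(1−0.302500) / 0.550 = 1.282·0.835165 / 0.550 = 1.9467
n−2 ≥ 3.7896  ⇒  n ≥ 5.7896
Smallest integer n = 6

6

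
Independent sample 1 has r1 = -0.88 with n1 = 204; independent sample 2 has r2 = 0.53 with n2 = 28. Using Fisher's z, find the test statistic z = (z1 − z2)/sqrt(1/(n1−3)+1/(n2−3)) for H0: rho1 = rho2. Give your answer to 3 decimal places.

z1 = atanh(-0.88) = -1.375768,  z2 = atanh(0.53) = 0.590145
SE = √(1/(n1−3) + 1/(n2−3)) = √(1/201 + 1/25) = √(0.0049751 + 0.0400000) = √0.0449751 = 0.212073
z = (z1 − z2)/SE = (-1.375768 − 0.590145) / 0.212073 = -1.965913 / 0.212073 = -9.270

-9.270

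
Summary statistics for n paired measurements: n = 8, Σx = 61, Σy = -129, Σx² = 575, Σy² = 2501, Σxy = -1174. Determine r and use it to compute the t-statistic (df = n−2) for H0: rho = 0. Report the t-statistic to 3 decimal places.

-4.663

S_xy = nΣxy − ΣxΣy = 8·(-1174) − 61·(-129) = -9392 − (-7869) = -1523
S_xx = nΣx² − (Σx)² = 8·575 − 61² = 4600 − 3721 = 879
S_yy = nΣy² − (Σy)² = 8·2501 − (-129)² = 20008 − 16641 = 3367
r = S_xy / √(S_xx·S_yy) = -1523 / √(879·3367) = -1523 / √2959593 = -1523 / 1720.3468 = -0.8853
t = r·√(n−2)/√(1−r²) = -0.8853·√6 / √(1−0.783756) = -2.168533 / 0.465020 = -4.663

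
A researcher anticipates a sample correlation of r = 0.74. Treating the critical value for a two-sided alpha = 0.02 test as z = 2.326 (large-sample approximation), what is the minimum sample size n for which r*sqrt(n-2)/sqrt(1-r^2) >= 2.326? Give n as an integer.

7

r√(n−2)/√(1−r²) ≥ 2.326  ⇔  n−2 ≥ (2.326)²·(1−r²)/r²
(1−r²)/r² = (1−0.5476)/0.5476 = 0.8262
n ≥ 2 + 5.410276·0.8262 = 2 + 4.4700 = 6.4700
⌈6.4700⌉ = 7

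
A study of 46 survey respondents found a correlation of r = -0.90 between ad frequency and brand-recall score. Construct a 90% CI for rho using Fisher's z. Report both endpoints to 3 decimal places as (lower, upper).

(-0.938, -0.840)

z_r = atanh(-0.90) = -1.472219;  SE = 1/√(n−3) = 1/√43 = 0.152499
z-limits: -1.472219 ± 1.645·0.152499 = -1.472219 ± 0.250861 = [-1.723080, -1.221358]
ρ-limits: (tanh -1.723080, tanh -1.221358) = (-0.938, -0.840)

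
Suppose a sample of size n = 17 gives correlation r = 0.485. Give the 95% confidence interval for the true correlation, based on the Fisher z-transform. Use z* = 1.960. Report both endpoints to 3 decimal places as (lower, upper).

(0.006, 0.783)

Fisher z: z_r = atanh(r) = ½·ln((1+0.485)/(1−0.485)) = 0.529502
SE(z) = 1/√(n−3) = 1/√14 = 0.267261
95% ⇒ z* = 1.960; margin = 1.960·0.267261 = 0.523832
CI on z-scale: (0.005670, 1.053334)
Back-transform: tanh(0.005670) = 0.005670, tanh(1.053334) = 0.783099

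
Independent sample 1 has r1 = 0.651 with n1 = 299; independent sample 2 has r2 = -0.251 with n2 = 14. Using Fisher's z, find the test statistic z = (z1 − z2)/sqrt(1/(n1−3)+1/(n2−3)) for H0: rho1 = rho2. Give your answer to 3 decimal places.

Fisher z-transforms: z1 = atanh(0.651) = 0.777032, z2 = atanh(-0.251) = -0.256480; difference d = 1.033512
Var(d) = 1/296 + 1/11 = 0.0033784 + 0.0909091 = 0.0942875
z = d/√Var(d) = 1.033512 / √0.0942875 = 1.033512 / 0.307063 = 3.366

3.366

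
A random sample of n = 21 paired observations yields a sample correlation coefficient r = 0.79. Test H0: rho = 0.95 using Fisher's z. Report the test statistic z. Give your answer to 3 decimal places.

-3.226

Fisher z: atanh(0.79) = 1.071432, atanh(0.95) = 1.831781
z = (z_r − z_0)·√(n−3) = (1.071432 − 1.831781)·√18 = -0.760349 · 4.242641 = -3.226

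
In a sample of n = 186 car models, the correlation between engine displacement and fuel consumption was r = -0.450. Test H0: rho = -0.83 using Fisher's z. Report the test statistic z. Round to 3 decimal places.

9.516

z_r = atanh(-0.450) = -0.484700,  z_0 = atanh(-0.83) = -1.188136
SE = 1/√(n−3) = 1/√183 = 0.073922
z = (z_r − z_0)/SE = (-0.484700 − (-1.188136)) / 0.073922 = 0.703436 / 0.073922 = 9.516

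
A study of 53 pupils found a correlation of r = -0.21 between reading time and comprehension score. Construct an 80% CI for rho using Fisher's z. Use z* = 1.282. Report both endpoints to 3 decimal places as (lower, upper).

(-0.375, -0.032)

Fisher z: z_r = atanh(r) = ½·ln((1+(-0.21))/(1−(-0.21))) = -0.213171
SE(z) = 1/√(n−3) = 1/√50 = 0.141421
80% ⇒ z* = 1.282; margin = 1.282·0.141421 = 0.181302
CI on z-scale: (-0.394473, -0.031869)
Back-transform: tanh(-0.394473) = -0.375210, tanh(-0.031869) = -0.031858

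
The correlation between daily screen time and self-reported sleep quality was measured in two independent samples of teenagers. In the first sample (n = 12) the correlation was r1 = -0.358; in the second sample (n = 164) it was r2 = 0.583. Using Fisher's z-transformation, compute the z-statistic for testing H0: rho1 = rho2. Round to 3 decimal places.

-3.041

z1 = atanh(-0.358) = -0.374590,  z2 = atanh(0.583) = 0.666995
SE = √(1/(n1−3) + 1/(n2−3)) = √(1/9 + 1/161) = √(0.1111111 + 0.0062112) = √0.1173223 = 0.342523
z = (z1 − z2)/SE = (-0.374590 − 0.666995) / 0.342523 = -1.041585 / 0.342523 = -3.041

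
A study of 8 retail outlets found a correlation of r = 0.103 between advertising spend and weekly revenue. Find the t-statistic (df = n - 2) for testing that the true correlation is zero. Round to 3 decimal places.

1 − r² = 1 − 0.010609 = 0.989391;  √(1−r²) = 0.994681
√(n−2) = √6 = 2.449490
t = r·√(n−2)/√(1−r²) = 0.103 · 2.449490 / 0.994681 = 0.254

0.254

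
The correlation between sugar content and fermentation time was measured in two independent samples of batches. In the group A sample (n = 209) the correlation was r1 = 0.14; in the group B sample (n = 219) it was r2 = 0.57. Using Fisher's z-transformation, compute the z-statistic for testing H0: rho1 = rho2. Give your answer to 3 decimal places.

z1 = atanh(0.14) = 0.140926,  z2 = atanh(0.57) = 0.647523
SE = √(1/(n1−3) + 1/(n2−3)) = √(1/206 + 1/216) = √(0.0048544 + 0.0046296) = √0.0094840 = 0.097386
z = (z1 − z2)/SE = (0.140926 − 0.647523) / 0.097386 = -0.506597 / 0.097386 = -5.202

-5.202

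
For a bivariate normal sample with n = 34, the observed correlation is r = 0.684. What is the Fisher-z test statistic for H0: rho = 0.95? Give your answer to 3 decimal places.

z_r = atanh(0.684) = 0.836592,  z_0 = atanh(0.95) = 1.831781
SE = 1/√(n−3) = 1/√31 = 0.179605
z = (z_r − z_0)/SE = (0.836592 − 1.831781) / 0.179605 = -0.995189 / 0.179605 = -5.541

-5.541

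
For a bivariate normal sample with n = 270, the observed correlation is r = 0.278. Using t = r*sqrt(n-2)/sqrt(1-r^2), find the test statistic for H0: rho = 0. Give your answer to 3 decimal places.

4.738

t = r·√(n−2) / √(1−r²) with r = 0.278, n = 270
  = 0.278·√268 / √(1 − 0.077284)
  = 0.278·16.370706 / 0.960581
  = 4.551056 / 0.960581 = 4.738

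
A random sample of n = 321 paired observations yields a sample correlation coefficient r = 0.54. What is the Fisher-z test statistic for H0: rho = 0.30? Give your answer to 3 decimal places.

5.254

z_r = atanh(0.54) = 0.604156,  z_0 = atanh(0.30) = 0.309520
SE = 1/√(n−3) = 1/√318 = 0.056077
z = (z_r − z_0)/SE = (0.604156 − 0.309520) / 0.056077 = 0.294636 / 0.056077 = 5.254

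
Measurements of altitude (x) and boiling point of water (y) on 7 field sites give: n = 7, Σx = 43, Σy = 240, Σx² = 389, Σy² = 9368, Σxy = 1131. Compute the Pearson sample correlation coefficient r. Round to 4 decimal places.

-0.9101

Numerator: nΣxy − (Σx)(Σy) = 7·1131 − (43)(240) = -2403
Denominator: √[(nΣx²−(Σx)²)(nΣy²−(Σy)²)]
  nΣx²−(Σx)² = 7·389 − 1849 = 874;  nΣy²−(Σy)² = 7·9368 − 57600 = 7976
  √(874·7976) = √6971024 = 2640.2697
r = -2403 / 2640.2697 = -0.9101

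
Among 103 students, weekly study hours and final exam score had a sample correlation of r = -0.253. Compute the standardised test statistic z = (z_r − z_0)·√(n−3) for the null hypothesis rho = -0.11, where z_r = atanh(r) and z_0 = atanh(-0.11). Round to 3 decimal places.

-1.482

z_r = atanh(-0.253) = -0.258615,  z_0 = atanh(-0.11) = -0.110447
SE = 1/√(n−3) = 1/√100 = 0.100000
z = (z_r − z_0)/SE = (-0.258615 − (-0.110447)) / 0.100000 = -0.148168 / 0.100000 = -1.482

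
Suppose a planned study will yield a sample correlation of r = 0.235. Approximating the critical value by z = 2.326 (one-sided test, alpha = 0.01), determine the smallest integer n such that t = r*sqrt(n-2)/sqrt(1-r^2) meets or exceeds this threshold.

95

r√(n−2)/√(1−r²) ≥ 2.326  ⇔  n−2 ≥ (2.326)²·(1−r²)/r²
(1−r²)/r² = (1−0.055225)/0.055225 = 17.1077
n ≥ 2 + 5.410276·17.1077 = 2 + 92.5574 = 94.5574
⌈94.5574⌉ = 95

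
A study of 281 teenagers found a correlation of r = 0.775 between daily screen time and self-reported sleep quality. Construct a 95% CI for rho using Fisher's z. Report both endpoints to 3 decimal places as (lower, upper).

(0.724, 0.818)

Fisher z: z_r = atanh(r) = ½·ln((1+0.775)/(1−0.775)) = 1.032728
SE(z) = 1/√(n−3) = 1/√278 = 0.059976
95% ⇒ z* = 1.960; margin = 1.960·0.059976 = 0.117553
CI on z-scale: (0.915175, 1.150281)
Back-transform: tanh(0.915175) = 0.723607, tanh(1.150281) = 0.817847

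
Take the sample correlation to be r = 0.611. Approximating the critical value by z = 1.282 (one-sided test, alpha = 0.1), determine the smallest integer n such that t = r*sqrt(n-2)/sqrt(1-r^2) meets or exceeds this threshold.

Need r·√(n−2)/√(1−r²) ≥ 1.282
√(n−2) ≥ 1.282·√(1−0.373321) / 0.611 = 1.282·0.791631 / 0.611 = 1.6610
n−2 ≥ 2.7589  ⇒  n ≥ 4.7589
Smallest integer n = 5

5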